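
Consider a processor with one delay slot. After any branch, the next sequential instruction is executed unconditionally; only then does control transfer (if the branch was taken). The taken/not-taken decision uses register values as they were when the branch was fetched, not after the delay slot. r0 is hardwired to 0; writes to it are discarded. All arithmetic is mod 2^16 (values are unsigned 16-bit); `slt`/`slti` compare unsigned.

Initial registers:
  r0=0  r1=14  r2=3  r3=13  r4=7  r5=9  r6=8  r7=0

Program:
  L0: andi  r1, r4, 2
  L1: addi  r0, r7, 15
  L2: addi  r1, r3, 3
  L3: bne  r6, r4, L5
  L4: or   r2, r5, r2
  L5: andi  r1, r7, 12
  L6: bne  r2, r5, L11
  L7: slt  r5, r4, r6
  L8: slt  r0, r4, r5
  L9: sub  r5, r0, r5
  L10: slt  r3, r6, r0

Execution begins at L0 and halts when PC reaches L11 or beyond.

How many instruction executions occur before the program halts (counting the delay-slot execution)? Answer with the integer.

8

[0] andi  r1, r4, 2  →  {r0:0, r1:2, r2:3, r3:13, r4:7, r5:9, r6:8, r7:0}
[1] addi  r0, r7, 15  →  {r0:0, r1:2, r2:3, r3:13, r4:7, r5:9, r6:8, r7:0}
[2] addi  r1, r3, 3  →  {r0:0, r1:16, r2:3, r3:13, r4:7, r5:9, r6:8, r7:0}
[3] bne  r6, r4, L5  →  {r0:0, r1:16, r2:3, r3:13, r4:7, r5:9, r6:8, r7:0}  ⟨branch taken⟩
[4] or   r2, r5, r2  →  {r0:0, r1:16, r2:11, r3:13, r4:7, r5:9, r6:8, r7:0}
[5] andi  r1, r7, 12  →  {r0:0, r1:0, r2:11, r3:13, r4:7, r5:9, r6:8, r7:0}
[6] bne  r2, r5, L11  →  {r0:0, r1:0, r2:11, r3:13, r4:7, r5:9, r6:8, r7:0}  ⟨branch taken⟩
[7] slt  r5, r4, r6  →  {r0:0, r1:0, r2:11, r3:13, r4:7, r5:1, r6:8, r7:0}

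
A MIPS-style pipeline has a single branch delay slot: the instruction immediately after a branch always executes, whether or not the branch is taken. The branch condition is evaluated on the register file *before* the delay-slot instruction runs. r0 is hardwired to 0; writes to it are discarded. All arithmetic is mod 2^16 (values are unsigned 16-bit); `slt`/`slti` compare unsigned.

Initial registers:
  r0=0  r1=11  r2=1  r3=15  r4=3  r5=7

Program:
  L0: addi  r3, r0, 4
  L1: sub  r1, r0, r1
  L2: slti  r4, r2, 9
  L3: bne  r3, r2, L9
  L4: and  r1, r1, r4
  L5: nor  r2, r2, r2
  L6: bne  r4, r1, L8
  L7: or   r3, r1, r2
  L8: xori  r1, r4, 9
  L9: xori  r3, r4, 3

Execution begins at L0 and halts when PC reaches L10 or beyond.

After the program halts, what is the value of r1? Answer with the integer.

1

#0 addi  r3, r0, 4 ; 0/11/1/4/3/7
#1 sub  r1, r0, r1 ; 0/65525/1/4/3/7
#2 slti  r4, r2, 9 ; 0/65525/1/4/1/7
#3 bne  r3, r2, L9 ; 0/65525/1/4/1/7 ; →target
#4 and  r1, r1, r4 ; 0/1/1/4/1/7
#9 xori  r3, r4, 3 ; 0/1/1/2/1/7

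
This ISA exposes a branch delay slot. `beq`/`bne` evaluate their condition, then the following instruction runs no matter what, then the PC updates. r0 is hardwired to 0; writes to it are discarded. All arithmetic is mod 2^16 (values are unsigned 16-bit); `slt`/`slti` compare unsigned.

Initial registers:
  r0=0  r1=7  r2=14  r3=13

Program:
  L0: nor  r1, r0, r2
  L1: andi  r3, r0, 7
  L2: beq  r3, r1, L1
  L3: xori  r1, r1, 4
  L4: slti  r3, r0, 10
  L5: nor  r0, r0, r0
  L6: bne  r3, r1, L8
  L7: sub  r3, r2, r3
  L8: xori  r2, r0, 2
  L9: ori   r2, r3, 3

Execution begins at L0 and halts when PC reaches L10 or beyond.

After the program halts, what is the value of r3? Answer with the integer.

PC=0  nor  r1, r0, r2        | r0=0 r1=65521 r2=14 r3=13
PC=1  andi  r3, r0, 7        | r0=0 r1=65521 r2=14 r3=0
PC=2  beq  r3, r1, L1        | r0=0 r1=65521 r2=14 r3=0  [not taken]
PC=3  xori  r1, r1, 4        | r0=0 r1=65525 r2=14 r3=0
PC=4  slti  r3, r0, 10       | r0=0 r1=65525 r2=14 r3=1
PC=5  nor  r0, r0, r0        | r0=0 r1=65525 r2=14 r3=1
PC=6  bne  r3, r1, L8        | r0=0 r1=65525 r2=14 r3=1  [TAKEN]
PC=7  sub  r3, r2, r3        | r0=0 r1=65525 r2=14 r3=13
PC=8  xori  r2, r0, 2        | r0=0 r1=65525 r2=2 r3=13
PC=9  ori   r2, r3, 3        | r0=0 r1=65525 r2=15 r3=13

13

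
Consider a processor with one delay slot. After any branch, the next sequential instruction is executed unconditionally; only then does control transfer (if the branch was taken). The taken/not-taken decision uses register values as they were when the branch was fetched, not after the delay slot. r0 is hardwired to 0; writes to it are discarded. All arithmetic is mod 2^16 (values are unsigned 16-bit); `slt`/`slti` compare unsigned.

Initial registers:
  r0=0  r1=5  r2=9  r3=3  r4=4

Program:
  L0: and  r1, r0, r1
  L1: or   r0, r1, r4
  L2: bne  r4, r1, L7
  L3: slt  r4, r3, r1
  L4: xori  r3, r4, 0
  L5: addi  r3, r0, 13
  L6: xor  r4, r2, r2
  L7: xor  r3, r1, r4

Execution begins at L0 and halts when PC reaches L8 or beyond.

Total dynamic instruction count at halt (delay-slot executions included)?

5

  step pc=0: and  r1, r0, r1  regs=(0,0,9,3,4)
  step pc=1: or   r0, r1, r4  regs=(0,0,9,3,4)
  step pc=2: bne  r4, r1, L7  cond=T  regs=(0,0,9,3,4)
  step pc=3: slt  r4, r3, r1  regs=(0,0,9,3,0)
  step pc=7: xor  r3, r1, r4  regs=(0,0,9,0,0)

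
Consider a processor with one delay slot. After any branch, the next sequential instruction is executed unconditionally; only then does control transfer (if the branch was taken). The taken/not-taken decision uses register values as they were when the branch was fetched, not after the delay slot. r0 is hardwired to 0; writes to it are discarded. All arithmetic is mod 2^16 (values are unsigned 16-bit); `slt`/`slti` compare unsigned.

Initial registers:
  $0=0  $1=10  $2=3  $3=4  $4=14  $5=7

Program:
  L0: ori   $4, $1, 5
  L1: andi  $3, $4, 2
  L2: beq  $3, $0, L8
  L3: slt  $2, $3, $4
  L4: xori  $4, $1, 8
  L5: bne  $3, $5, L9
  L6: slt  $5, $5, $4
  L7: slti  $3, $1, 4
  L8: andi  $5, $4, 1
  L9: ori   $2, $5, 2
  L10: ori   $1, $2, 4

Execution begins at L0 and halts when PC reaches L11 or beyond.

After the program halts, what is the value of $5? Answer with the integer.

0

  step pc=0: ori   $4, $1, 5  regs=(0,10,3,4,15,7)
  step pc=1: andi  $3, $4, 2  regs=(0,10,3,2,15,7)
  step pc=2: beq  $3, $0, L8  cond=F  regs=(0,10,3,2,15,7)
  step pc=3: slt  $2, $3, $4  regs=(0,10,1,2,15,7)
  step pc=4: xori  $4, $1, 8  regs=(0,10,1,2,2,7)
  step pc=5: bne  $3, $5, L9  cond=T  regs=(0,10,1,2,2,7)
  step pc=6: slt  $5, $5, $4  regs=(0,10,1,2,2,0)
  step pc=9: ori   $2, $5, 2  regs=(0,10,2,2,2,0)
  step pc=10: ori   $1, $2, 4  regs=(0,6,2,2,2,0)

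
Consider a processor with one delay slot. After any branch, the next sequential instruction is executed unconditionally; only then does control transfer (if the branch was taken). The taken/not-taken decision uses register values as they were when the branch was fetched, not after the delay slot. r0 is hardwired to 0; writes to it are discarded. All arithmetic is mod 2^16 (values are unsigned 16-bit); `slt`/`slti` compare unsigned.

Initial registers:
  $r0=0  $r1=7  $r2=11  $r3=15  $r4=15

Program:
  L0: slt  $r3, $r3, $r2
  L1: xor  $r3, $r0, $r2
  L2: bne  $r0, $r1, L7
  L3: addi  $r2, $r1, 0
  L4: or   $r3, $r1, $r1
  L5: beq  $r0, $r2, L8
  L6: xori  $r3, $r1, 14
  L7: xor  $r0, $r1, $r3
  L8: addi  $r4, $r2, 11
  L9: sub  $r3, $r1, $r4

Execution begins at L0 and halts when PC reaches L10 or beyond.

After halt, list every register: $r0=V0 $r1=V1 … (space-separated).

[0] slt  $r3, $r3, $r2  →  {$r0:0, $r1:7, $r2:11, $r3:0, $r4:15}
[1] xor  $r3, $r0, $r2  →  {$r0:0, $r1:7, $r2:11, $r3:11, $r4:15}
[2] bne  $r0, $r1, L7  →  {$r0:0, $r1:7, $r2:11, $r3:11, $r4:15}  ⟨branch taken⟩
[3] addi  $r2, $r1, 0  →  {$r0:0, $r1:7, $r2:7, $r3:11, $r4:15}
[7] xor  $r0, $r1, $r3  →  {$r0:0, $r1:7, $r2:7, $r3:11, $r4:15}
[8] addi  $r4, $r2, 11  →  {$r0:0, $r1:7, $r2:7, $r3:11, $r4:18}
[9] sub  $r3, $r1, $r4  →  {$r0:0, $r1:7, $r2:7, $r3:65525, $r4:18}

$r0=0 $r1=7 $r2=7 $r3=65525 $r4=18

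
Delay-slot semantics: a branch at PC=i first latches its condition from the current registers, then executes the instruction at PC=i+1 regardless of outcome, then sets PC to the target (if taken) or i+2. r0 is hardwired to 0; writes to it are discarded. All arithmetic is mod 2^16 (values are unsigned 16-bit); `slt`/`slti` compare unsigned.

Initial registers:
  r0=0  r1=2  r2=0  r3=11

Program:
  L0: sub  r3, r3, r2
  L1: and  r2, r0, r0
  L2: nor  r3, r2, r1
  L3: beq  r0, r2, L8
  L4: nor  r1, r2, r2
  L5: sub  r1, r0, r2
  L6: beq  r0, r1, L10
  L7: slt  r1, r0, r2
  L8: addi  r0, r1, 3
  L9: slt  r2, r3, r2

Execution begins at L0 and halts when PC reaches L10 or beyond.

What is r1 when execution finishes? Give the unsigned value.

65535

[0] sub  r3, r3, r2  →  {r0:0, r1:2, r2:0, r3:11}
[1] and  r2, r0, r0  →  {r0:0, r1:2, r2:0, r3:11}
[2] nor  r3, r2, r1  →  {r0:0, r1:2, r2:0, r3:65533}
[3] beq  r0, r2, L8  →  {r0:0, r1:2, r2:0, r3:65533}  ⟨branch taken⟩
[4] nor  r1, r2, r2  →  {r0:0, r1:65535, r2:0, r3:65533}
[8] addi  r0, r1, 3  →  {r0:0, r1:65535, r2:0, r3:65533}
[9] slt  r2, r3, r2  →  {r0:0, r1:65535, r2:0, r3:65533}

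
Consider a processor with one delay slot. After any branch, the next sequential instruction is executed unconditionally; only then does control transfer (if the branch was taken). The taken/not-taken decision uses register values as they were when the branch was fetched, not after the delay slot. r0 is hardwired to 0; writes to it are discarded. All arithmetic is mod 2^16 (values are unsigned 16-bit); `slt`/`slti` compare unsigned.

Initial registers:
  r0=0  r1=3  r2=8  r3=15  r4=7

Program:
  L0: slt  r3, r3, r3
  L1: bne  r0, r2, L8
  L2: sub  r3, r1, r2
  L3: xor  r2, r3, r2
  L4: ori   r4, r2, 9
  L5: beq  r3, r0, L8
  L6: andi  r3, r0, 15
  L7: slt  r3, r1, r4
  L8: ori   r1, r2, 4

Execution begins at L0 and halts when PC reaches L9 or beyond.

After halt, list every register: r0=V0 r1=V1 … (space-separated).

r0=0 r1=12 r2=8 r3=65531 r4=7

  step pc=0: slt  r3, r3, r3  regs=(0,3,8,0,7)
  step pc=1: bne  r0, r2, L8  cond=T  regs=(0,3,8,0,7)
  step pc=2: sub  r3, r1, r2  regs=(0,3,8,65531,7)
  step pc=8: ori   r1, r2, 4  regs=(0,12,8,65531,7)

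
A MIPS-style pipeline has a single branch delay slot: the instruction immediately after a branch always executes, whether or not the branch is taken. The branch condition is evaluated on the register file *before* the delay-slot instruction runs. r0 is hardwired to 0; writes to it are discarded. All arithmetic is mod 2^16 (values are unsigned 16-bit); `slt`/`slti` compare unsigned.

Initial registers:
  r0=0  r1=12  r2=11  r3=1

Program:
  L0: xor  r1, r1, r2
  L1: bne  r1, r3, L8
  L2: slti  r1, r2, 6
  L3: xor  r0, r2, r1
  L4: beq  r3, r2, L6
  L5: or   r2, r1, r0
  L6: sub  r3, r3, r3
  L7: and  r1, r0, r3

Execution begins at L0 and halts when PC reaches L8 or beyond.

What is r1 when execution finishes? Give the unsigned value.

0

  step pc=0: xor  r1, r1, r2  regs=(0,7,11,1)
  step pc=1: bne  r1, r3, L8  cond=T  regs=(0,7,11,1)
  step pc=2: slti  r1, r2, 6  regs=(0,0,11,1)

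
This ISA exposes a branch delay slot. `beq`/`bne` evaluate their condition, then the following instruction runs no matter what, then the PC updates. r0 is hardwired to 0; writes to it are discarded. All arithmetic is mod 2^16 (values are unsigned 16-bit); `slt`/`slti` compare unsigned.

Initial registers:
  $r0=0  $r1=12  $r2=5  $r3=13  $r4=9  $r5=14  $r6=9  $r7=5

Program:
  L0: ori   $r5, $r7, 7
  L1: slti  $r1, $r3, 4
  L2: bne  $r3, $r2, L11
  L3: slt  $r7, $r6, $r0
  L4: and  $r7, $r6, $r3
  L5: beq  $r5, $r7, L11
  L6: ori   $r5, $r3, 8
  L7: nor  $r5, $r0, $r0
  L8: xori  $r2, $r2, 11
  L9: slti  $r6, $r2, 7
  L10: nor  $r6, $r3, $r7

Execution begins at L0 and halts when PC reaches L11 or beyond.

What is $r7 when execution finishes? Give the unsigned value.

[0] ori   $r5, $r7, 7  →  {$r0:0, $r1:12, $r2:5, $r3:13, $r4:9, $r5:7, $r6:9, $r7:5}
[1] slti  $r1, $r3, 4  →  {$r0:0, $r1:0, $r2:5, $r3:13, $r4:9, $r5:7, $r6:9, $r7:5}
[2] bne  $r3, $r2, L11  →  {$r0:0, $r1:0, $r2:5, $r3:13, $r4:9, $r5:7, $r6:9, $r7:5}  ⟨branch taken⟩
[3] slt  $r7, $r6, $r0  →  {$r0:0, $r1:0, $r2:5, $r3:13, $r4:9, $r5:7, $r6:9, $r7:0}

0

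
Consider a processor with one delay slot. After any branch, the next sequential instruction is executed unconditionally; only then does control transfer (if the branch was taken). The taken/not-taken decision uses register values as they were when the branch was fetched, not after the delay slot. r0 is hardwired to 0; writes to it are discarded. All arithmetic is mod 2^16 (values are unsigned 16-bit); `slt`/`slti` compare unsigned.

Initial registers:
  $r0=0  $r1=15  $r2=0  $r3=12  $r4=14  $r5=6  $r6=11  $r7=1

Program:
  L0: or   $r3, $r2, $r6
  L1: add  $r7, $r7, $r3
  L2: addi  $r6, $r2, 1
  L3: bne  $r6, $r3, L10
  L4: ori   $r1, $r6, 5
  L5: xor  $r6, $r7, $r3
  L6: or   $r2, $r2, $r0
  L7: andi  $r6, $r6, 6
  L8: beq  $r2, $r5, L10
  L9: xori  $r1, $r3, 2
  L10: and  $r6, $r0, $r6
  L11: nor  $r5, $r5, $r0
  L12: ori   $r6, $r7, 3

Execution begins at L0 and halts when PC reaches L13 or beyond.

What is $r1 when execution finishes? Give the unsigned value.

PC=0  or   $r3, $r2, $r6     | $r0=0 $r1=15 $r2=0 $r3=11 $r4=14 $r5=6 $r6=11 $r7=1
PC=1  add  $r7, $r7, $r3     | $r0=0 $r1=15 $r2=0 $r3=11 $r4=14 $r5=6 $r6=11 $r7=12
PC=2  addi  $r6, $r2, 1      | $r0=0 $r1=15 $r2=0 $r3=11 $r4=14 $r5=6 $r6=1 $r7=12
PC=3  bne  $r6, $r3, L10     | $r0=0 $r1=15 $r2=0 $r3=11 $r4=14 $r5=6 $r6=1 $r7=12  [TAKEN]
PC=4  ori   $r1, $r6, 5      | $r0=0 $r1=5 $r2=0 $r3=11 $r4=14 $r5=6 $r6=1 $r7=12
PC=10 and  $r6, $r0, $r6     | $r0=0 $r1=5 $r2=0 $r3=11 $r4=14 $r5=6 $r6=0 $r7=12
PC=11 nor  $r5, $r5, $r0     | $r0=0 $r1=5 $r2=0 $r3=11 $r4=14 $r5=65529 $r6=0 $r7=12
PC=12 ori   $r6, $r7, 3      | $r0=0 $r1=5 $r2=0 $r3=11 $r4=14 $r5=65529 $r6=15 $r7=12

5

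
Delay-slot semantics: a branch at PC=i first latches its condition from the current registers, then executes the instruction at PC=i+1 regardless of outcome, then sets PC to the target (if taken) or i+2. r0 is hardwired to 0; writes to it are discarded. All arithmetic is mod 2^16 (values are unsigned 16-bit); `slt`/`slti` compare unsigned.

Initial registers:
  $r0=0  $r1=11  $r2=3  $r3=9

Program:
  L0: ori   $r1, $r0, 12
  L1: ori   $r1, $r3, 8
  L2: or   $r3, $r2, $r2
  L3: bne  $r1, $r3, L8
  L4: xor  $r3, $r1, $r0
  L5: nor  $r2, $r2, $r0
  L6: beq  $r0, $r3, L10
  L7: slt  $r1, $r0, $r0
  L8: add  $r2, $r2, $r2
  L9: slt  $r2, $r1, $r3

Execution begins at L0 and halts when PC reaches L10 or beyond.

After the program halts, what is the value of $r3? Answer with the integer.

#0 ori   $r1, $r0, 12 ; 0/12/3/9
#1 ori   $r1, $r3, 8 ; 0/9/3/9
#2 or   $r3, $r2, $r2 ; 0/9/3/3
#3 bne  $r1, $r3, L8 ; 0/9/3/3 ; →target
#4 xor  $r3, $r1, $r0 ; 0/9/3/9
#8 add  $r2, $r2, $r2 ; 0/9/6/9
#9 slt  $r2, $r1, $r3 ; 0/9/0/9

9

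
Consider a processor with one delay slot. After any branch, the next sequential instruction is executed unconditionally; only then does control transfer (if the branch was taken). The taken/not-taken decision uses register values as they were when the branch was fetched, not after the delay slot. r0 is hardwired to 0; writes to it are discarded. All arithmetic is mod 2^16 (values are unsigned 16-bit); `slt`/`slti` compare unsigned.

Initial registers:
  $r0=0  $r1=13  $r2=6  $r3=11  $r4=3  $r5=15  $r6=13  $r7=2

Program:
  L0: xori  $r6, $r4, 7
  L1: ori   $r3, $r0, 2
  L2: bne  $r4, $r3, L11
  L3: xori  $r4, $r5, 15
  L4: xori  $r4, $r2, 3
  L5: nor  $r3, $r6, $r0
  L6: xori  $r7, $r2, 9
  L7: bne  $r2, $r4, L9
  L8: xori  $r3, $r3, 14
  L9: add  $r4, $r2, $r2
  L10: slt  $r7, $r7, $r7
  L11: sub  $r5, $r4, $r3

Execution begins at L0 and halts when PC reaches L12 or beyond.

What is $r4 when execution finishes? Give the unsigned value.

0

  step pc=0: xori  $r6, $r4, 7  regs=(0,13,6,11,3,15,4,2)
  step pc=1: ori   $r3, $r0, 2  regs=(0,13,6,2,3,15,4,2)
  step pc=2: bne  $r4, $r3, L11  cond=T  regs=(0,13,6,2,3,15,4,2)
  step pc=3: xori  $r4, $r5, 15  regs=(0,13,6,2,0,15,4,2)
  step pc=11: sub  $r5, $r4, $r3  regs=(0,13,6,2,0,65534,4,2)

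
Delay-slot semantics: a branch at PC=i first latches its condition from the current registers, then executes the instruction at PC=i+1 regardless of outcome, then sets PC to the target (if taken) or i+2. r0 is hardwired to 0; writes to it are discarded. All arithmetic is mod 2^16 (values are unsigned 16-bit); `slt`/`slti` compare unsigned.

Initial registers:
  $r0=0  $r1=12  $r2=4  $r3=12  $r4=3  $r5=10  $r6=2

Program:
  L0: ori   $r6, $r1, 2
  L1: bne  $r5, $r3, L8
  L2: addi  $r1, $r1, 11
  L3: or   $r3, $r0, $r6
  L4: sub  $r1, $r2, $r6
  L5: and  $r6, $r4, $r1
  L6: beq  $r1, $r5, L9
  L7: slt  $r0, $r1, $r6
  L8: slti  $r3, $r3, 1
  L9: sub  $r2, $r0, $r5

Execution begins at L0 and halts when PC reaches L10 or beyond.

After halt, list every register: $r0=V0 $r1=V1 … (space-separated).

[0] ori   $r6, $r1, 2  →  {$r0:0, $r1:12, $r2:4, $r3:12, $r4:3, $r5:10, $r6:14}
[1] bne  $r5, $r3, L8  →  {$r0:0, $r1:12, $r2:4, $r3:12, $r4:3, $r5:10, $r6:14}  ⟨branch taken⟩
[2] addi  $r1, $r1, 11  →  {$r0:0, $r1:23, $r2:4, $r3:12, $r4:3, $r5:10, $r6:14}
[8] slti  $r3, $r3, 1  →  {$r0:0, $r1:23, $r2:4, $r3:0, $r4:3, $r5:10, $r6:14}
[9] sub  $r2, $r0, $r5  →  {$r0:0, $r1:23, $r2:65526, $r3:0, $r4:3, $r5:10, $r6:14}

$r0=0 $r1=23 $r2=65526 $r3=0 $r4=3 $r5=10 $r6=14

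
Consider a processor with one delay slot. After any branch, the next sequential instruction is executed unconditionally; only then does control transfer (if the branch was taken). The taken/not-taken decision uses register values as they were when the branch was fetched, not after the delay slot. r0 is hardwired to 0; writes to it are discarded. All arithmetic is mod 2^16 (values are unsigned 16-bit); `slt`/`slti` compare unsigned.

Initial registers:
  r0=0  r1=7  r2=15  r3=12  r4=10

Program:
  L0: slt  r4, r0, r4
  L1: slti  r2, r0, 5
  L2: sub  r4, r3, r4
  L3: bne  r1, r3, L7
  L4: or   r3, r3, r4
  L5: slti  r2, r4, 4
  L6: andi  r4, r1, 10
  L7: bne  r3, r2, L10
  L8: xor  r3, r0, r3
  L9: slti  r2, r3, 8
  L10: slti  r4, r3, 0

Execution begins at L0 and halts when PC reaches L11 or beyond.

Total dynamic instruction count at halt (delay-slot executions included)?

  step pc=0: slt  r4, r0, r4  regs=(0,7,15,12,1)
  step pc=1: slti  r2, r0, 5  regs=(0,7,1,12,1)
  step pc=2: sub  r4, r3, r4  regs=(0,7,1,12,11)
  step pc=3: bne  r1, r3, L7  cond=T  regs=(0,7,1,12,11)
  step pc=4: or   r3, r3, r4  regs=(0,7,1,15,11)
  step pc=7: bne  r3, r2, L10  cond=T  regs=(0,7,1,15,11)
  step pc=8: xor  r3, r0, r3  regs=(0,7,1,15,11)
  step pc=10: slti  r4, r3, 0  regs=(0,7,1,15,0)

8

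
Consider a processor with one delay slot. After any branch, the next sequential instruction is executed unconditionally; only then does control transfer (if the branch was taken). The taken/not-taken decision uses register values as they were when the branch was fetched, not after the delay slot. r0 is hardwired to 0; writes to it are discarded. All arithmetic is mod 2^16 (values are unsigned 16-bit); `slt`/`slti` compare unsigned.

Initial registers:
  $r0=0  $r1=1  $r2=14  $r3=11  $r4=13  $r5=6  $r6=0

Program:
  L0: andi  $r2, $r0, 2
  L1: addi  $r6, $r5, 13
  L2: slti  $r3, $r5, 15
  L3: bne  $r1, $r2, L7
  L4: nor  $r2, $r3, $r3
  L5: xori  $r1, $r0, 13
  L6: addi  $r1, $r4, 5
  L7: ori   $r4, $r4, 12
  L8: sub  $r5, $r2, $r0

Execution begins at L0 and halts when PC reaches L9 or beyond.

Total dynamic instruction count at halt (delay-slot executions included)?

PC=0  andi  $r2, $r0, 2      | $r0=0 $r1=1 $r2=0 $r3=11 $r4=13 $r5=6 $r6=0
PC=1  addi  $r6, $r5, 13     | $r0=0 $r1=1 $r2=0 $r3=11 $r4=13 $r5=6 $r6=19
PC=2  slti  $r3, $r5, 15     | $r0=0 $r1=1 $r2=0 $r3=1 $r4=13 $r5=6 $r6=19
PC=3  bne  $r1, $r2, L7      | $r0=0 $r1=1 $r2=0 $r3=1 $r4=13 $r5=6 $r6=19  [TAKEN]
PC=4  nor  $r2, $r3, $r3     | $r0=0 $r1=1 $r2=65534 $r3=1 $r4=13 $r5=6 $r6=19
PC=7  ori   $r4, $r4, 12     | $r0=0 $r1=1 $r2=65534 $r3=1 $r4=13 $r5=6 $r6=19
PC=8  sub  $r5, $r2, $r0     | $r0=0 $r1=1 $r2=65534 $r3=1 $r4=13 $r5=65534 $r6=19

7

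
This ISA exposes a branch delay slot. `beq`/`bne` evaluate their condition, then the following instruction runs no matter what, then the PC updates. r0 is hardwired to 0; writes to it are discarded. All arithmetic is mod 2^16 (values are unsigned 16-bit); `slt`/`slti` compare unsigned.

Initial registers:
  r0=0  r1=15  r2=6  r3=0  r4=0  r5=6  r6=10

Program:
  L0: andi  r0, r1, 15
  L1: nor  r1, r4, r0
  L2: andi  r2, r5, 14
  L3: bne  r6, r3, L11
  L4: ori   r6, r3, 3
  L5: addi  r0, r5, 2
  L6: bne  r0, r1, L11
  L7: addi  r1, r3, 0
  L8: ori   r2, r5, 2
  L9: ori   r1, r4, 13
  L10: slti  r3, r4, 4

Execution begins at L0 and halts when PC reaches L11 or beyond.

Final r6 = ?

PC=0  andi  r0, r1, 15       | r0=0 r1=15 r2=6 r3=0 r4=0 r5=6 r6=10
PC=1  nor  r1, r4, r0        | r0=0 r1=65535 r2=6 r3=0 r4=0 r5=6 r6=10
PC=2  andi  r2, r5, 14       | r0=0 r1=65535 r2=6 r3=0 r4=0 r5=6 r6=10
PC=3  bne  r6, r3, L11       | r0=0 r1=65535 r2=6 r3=0 r4=0 r5=6 r6=10  [TAKEN]
PC=4  ori   r6, r3, 3        | r0=0 r1=65535 r2=6 r3=0 r4=0 r5=6 r6=3

3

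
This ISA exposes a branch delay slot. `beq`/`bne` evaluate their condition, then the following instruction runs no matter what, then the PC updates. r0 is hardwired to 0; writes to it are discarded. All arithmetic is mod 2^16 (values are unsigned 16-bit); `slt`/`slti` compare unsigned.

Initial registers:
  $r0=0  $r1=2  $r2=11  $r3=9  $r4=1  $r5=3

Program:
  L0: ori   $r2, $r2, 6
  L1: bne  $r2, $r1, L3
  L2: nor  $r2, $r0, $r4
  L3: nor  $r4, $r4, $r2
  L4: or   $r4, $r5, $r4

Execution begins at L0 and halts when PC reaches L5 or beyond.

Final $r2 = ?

  step pc=0: ori   $r2, $r2, 6  regs=(0,2,15,9,1,3)
  step pc=1: bne  $r2, $r1, L3  cond=T  regs=(0,2,15,9,1,3)
  step pc=2: nor  $r2, $r0, $r4  regs=(0,2,65534,9,1,3)
  step pc=3: nor  $r4, $r4, $r2  regs=(0,2,65534,9,0,3)
  step pc=4: or   $r4, $r5, $r4  regs=(0,2,65534,9,3,3)

65534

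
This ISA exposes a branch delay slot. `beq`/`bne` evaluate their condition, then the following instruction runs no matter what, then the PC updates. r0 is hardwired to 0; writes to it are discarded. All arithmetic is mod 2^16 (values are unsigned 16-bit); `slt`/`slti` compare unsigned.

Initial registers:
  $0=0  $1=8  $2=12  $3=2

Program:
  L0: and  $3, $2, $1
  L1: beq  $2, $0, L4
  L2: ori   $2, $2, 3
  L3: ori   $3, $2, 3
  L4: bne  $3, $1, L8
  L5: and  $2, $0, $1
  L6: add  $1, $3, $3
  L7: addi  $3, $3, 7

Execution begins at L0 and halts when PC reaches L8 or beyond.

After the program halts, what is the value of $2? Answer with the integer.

0

#0 and  $3, $2, $1 ; 0/8/12/8
#1 beq  $2, $0, L4 ; 0/8/12/8 ; →fallthru
#2 ori   $2, $2, 3 ; 0/8/15/8
#3 ori   $3, $2, 3 ; 0/8/15/15
#4 bne  $3, $1, L8 ; 0/8/15/15 ; →target
#5 and  $2, $0, $1 ; 0/8/0/15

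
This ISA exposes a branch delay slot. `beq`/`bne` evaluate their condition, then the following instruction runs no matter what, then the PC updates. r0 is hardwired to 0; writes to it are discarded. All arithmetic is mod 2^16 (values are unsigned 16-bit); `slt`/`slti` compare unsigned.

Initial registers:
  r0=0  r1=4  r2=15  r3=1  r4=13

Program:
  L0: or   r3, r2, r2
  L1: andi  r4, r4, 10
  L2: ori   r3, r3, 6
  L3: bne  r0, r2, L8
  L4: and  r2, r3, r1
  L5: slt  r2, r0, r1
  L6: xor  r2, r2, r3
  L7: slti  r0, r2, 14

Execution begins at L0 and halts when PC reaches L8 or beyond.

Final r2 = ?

#0 or   r3, r2, r2 ; 0/4/15/15/13
#1 andi  r4, r4, 10 ; 0/4/15/15/8
#2 ori   r3, r3, 6 ; 0/4/15/15/8
#3 bne  r0, r2, L8 ; 0/4/15/15/8 ; →target
#4 and  r2, r3, r1 ; 0/4/4/15/8

4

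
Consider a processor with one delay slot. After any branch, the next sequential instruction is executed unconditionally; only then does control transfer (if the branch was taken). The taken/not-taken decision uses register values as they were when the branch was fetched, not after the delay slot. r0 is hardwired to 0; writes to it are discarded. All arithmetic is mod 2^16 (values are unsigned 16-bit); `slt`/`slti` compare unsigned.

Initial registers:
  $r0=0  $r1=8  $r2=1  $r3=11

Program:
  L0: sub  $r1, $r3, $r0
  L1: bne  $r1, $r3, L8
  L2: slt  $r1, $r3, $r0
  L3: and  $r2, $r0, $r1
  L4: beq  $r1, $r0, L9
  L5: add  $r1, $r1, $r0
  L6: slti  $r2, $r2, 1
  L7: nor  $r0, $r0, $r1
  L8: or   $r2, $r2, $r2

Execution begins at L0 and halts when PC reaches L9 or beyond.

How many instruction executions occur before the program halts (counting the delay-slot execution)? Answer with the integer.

6

[0] sub  $r1, $r3, $r0  →  {$r0:0, $r1:11, $r2:1, $r3:11}
[1] bne  $r1, $r3, L8  →  {$r0:0, $r1:11, $r2:1, $r3:11}  ⟨branch fallthrough⟩
[2] slt  $r1, $r3, $r0  →  {$r0:0, $r1:0, $r2:1, $r3:11}
[3] and  $r2, $r0, $r1  →  {$r0:0, $r1:0, $r2:0, $r3:11}
[4] beq  $r1, $r0, L9  →  {$r0:0, $r1:0, $r2:0, $r3:11}  ⟨branch taken⟩
[5] add  $r1, $r1, $r0  →  {$r0:0, $r1:0, $r2:0, $r3:11}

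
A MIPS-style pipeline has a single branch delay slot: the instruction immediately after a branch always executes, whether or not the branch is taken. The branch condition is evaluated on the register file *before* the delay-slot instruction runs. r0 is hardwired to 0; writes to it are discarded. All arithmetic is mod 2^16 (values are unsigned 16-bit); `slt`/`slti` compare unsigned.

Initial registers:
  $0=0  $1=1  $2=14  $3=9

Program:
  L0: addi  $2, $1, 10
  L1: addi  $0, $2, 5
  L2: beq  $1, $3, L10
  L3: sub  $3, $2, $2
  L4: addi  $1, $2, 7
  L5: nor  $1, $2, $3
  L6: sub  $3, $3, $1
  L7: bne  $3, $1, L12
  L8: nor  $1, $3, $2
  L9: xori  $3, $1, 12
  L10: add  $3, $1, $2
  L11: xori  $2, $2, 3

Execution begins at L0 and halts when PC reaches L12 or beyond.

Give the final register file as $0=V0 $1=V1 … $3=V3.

#0 addi  $2, $1, 10 ; 0/1/11/9
#1 addi  $0, $2, 5 ; 0/1/11/9
#2 beq  $1, $3, L10 ; 0/1/11/9 ; →fallthru
#3 sub  $3, $2, $2 ; 0/1/11/0
#4 addi  $1, $2, 7 ; 0/18/11/0
#5 nor  $1, $2, $3 ; 0/65524/11/0
#6 sub  $3, $3, $1 ; 0/65524/11/12
#7 bne  $3, $1, L12 ; 0/65524/11/12 ; →target
#8 nor  $1, $3, $2 ; 0/65520/11/12

$0=0 $1=65520 $2=11 $3=12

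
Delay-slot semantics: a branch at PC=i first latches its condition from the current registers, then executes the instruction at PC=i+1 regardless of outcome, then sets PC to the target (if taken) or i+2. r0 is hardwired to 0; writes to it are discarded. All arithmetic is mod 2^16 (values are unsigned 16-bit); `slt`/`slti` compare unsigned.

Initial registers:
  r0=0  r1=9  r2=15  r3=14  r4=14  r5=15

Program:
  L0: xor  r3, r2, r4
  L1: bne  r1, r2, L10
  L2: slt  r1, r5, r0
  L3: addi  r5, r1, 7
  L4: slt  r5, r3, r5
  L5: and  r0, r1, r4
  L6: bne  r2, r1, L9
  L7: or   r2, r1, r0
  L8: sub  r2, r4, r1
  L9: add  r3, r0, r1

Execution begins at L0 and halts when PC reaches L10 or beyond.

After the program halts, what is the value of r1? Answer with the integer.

  step pc=0: xor  r3, r2, r4  regs=(0,9,15,1,14,15)
  step pc=1: bne  r1, r2, L10  cond=T  regs=(0,9,15,1,14,15)
  step pc=2: slt  r1, r5, r0  regs=(0,0,15,1,14,15)

0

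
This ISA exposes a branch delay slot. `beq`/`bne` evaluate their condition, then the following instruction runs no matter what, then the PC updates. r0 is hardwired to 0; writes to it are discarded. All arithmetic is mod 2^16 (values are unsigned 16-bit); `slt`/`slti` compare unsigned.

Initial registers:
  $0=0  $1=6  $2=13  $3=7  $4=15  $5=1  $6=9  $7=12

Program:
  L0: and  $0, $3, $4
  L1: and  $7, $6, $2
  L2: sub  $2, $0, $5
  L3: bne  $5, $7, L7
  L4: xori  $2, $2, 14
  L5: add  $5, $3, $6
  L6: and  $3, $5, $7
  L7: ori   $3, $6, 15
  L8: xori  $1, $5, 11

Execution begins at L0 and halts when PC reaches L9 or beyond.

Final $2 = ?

65521

PC=0  and  $0, $3, $4        | $0=0 $1=6 $2=13 $3=7 $4=15 $5=1 $6=9 $7=12
PC=1  and  $7, $6, $2        | $0=0 $1=6 $2=13 $3=7 $4=15 $5=1 $6=9 $7=9
PC=2  sub  $2, $0, $5        | $0=0 $1=6 $2=65535 $3=7 $4=15 $5=1 $6=9 $7=9
PC=3  bne  $5, $7, L7        | $0=0 $1=6 $2=65535 $3=7 $4=15 $5=1 $6=9 $7=9  [TAKEN]
PC=4  xori  $2, $2, 14       | $0=0 $1=6 $2=65521 $3=7 $4=15 $5=1 $6=9 $7=9
PC=7  ori   $3, $6, 15       | $0=0 $1=6 $2=65521 $3=15 $4=15 $5=1 $6=9 $7=9
PC=8  xori  $1, $5, 11       | $0=0 $1=10 $2=65521 $3=15 $4=15 $5=1 $6=9 $7=9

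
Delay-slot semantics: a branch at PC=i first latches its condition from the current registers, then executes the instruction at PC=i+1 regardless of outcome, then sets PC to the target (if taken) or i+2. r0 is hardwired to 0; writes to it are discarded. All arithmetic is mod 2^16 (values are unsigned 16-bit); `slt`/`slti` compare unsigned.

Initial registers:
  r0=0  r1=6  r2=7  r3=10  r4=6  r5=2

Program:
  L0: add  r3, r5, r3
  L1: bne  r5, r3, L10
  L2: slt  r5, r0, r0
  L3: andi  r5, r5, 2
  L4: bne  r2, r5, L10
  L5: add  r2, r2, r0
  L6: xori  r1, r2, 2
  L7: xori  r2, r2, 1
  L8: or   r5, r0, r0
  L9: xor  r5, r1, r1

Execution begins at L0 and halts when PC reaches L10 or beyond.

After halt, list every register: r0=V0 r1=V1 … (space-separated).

[0] add  r3, r5, r3  →  {r0:0, r1:6, r2:7, r3:12, r4:6, r5:2}
[1] bne  r5, r3, L10  →  {r0:0, r1:6, r2:7, r3:12, r4:6, r5:2}  ⟨branch taken⟩
[2] slt  r5, r0, r0  →  {r0:0, r1:6, r2:7, r3:12, r4:6, r5:0}

r0=0 r1=6 r2=7 r3=12 r4=6 r5=0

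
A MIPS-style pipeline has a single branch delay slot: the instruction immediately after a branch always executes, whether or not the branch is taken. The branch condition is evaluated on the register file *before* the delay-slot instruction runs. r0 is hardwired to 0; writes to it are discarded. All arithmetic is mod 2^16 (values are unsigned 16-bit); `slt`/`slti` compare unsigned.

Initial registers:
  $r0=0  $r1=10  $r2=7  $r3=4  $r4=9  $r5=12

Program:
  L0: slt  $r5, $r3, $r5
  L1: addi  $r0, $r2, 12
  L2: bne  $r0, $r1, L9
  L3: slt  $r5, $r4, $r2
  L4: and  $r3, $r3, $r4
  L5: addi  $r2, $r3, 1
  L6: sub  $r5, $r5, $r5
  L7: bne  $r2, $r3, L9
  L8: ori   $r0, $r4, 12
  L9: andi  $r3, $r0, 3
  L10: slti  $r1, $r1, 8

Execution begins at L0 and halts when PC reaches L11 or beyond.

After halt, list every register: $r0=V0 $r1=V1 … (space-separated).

  step pc=0: slt  $r5, $r3, $r5  regs=(0,10,7,4,9,1)
  step pc=1: addi  $r0, $r2, 12  regs=(0,10,7,4,9,1)
  step pc=2: bne  $r0, $r1, L9  cond=T  regs=(0,10,7,4,9,1)
  step pc=3: slt  $r5, $r4, $r2  regs=(0,10,7,4,9,0)
  step pc=9: andi  $r3, $r0, 3  regs=(0,10,7,0,9,0)
  step pc=10: slti  $r1, $r1, 8  regs=(0,0,7,0,9,0)

$r0=0 $r1=0 $r2=7 $r3=0 $r4=9 $r5=0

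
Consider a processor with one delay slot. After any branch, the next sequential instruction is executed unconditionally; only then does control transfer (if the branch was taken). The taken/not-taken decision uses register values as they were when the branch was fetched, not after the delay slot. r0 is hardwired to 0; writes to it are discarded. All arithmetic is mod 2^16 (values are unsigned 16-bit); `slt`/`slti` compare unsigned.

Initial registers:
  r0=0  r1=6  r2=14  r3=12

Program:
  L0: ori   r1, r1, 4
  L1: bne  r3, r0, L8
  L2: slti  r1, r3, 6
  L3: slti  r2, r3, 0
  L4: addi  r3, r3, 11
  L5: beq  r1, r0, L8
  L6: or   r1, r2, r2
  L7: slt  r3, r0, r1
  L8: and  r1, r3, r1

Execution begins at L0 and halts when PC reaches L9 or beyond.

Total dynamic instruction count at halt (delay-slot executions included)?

4

  step pc=0: ori   r1, r1, 4  regs=(0,6,14,12)
  step pc=1: bne  r3, r0, L8  cond=T  regs=(0,6,14,12)
  step pc=2: slti  r1, r3, 6  regs=(0,0,14,12)
  step pc=8: and  r1, r3, r1  regs=(0,0,14,12)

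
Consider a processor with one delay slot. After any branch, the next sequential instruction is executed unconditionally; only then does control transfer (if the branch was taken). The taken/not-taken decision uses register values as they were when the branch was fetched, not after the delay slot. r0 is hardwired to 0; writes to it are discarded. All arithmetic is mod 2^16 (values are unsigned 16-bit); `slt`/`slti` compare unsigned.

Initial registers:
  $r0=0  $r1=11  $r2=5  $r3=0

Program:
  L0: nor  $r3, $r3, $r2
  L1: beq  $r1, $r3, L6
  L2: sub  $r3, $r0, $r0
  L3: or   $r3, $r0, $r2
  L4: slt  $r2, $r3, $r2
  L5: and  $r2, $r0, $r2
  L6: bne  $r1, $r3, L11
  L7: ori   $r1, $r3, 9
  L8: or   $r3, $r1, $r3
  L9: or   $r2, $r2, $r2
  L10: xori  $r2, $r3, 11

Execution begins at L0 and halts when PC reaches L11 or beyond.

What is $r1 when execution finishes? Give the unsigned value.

13

  step pc=0: nor  $r3, $r3, $r2  regs=(0,11,5,65530)
  step pc=1: beq  $r1, $r3, L6  cond=F  regs=(0,11,5,65530)
  step pc=2: sub  $r3, $r0, $r0  regs=(0,11,5,0)
  step pc=3: or   $r3, $r0, $r2  regs=(0,11,5,5)
  step pc=4: slt  $r2, $r3, $r2  regs=(0,11,0,5)
  step pc=5: and  $r2, $r0, $r2  regs=(0,11,0,5)
  step pc=6: bne  $r1, $r3, L11  cond=T  regs=(0,11,0,5)
  step pc=7: ori   $r1, $r3, 9  regs=(0,13,0,5)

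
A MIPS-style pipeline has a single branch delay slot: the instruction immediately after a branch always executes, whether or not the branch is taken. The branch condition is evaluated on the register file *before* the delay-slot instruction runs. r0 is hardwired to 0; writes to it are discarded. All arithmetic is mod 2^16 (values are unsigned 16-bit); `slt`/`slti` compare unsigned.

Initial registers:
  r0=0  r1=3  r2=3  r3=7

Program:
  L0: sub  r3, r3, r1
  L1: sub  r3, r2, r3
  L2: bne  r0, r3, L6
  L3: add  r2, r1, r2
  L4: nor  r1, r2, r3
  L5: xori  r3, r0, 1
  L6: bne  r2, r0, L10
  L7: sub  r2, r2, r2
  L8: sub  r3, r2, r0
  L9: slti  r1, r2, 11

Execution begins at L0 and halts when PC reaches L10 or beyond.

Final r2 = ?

0

PC=0  sub  r3, r3, r1        | r0=0 r1=3 r2=3 r3=4
PC=1  sub  r3, r2, r3        | r0=0 r1=3 r2=3 r3=65535
PC=2  bne  r0, r3, L6        | r0=0 r1=3 r2=3 r3=65535  [TAKEN]
PC=3  add  r2, r1, r2        | r0=0 r1=3 r2=6 r3=65535
PC=6  bne  r2, r0, L10       | r0=0 r1=3 r2=6 r3=65535  [TAKEN]
PC=7  sub  r2, r2, r2        | r0=0 r1=3 r2=0 r3=65535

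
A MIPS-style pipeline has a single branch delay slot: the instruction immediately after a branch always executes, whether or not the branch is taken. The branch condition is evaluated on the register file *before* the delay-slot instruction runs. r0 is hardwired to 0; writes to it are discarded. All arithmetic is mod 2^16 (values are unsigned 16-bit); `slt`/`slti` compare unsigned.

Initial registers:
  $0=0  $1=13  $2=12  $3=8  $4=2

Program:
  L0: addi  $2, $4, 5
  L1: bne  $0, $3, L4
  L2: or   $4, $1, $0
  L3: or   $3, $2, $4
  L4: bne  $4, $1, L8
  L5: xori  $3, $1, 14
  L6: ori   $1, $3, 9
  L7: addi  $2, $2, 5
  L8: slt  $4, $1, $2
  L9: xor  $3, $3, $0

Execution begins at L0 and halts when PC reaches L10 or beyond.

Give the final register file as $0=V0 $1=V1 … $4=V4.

[0] addi  $2, $4, 5  →  {$0:0, $1:13, $2:7, $3:8, $4:2}
[1] bne  $0, $3, L4  →  {$0:0, $1:13, $2:7, $3:8, $4:2}  ⟨branch taken⟩
[2] or   $4, $1, $0  →  {$0:0, $1:13, $2:7, $3:8, $4:13}
[4] bne  $4, $1, L8  →  {$0:0, $1:13, $2:7, $3:8, $4:13}  ⟨branch fallthrough⟩
[5] xori  $3, $1, 14  →  {$0:0, $1:13, $2:7, $3:3, $4:13}
[6] ori   $1, $3, 9  →  {$0:0, $1:11, $2:7, $3:3, $4:13}
[7] addi  $2, $2, 5  →  {$0:0, $1:11, $2:12, $3:3, $4:13}
[8] slt  $4, $1, $2  →  {$0:0, $1:11, $2:12, $3:3, $4:1}
[9] xor  $3, $3, $0  →  {$0:0, $1:11, $2:12, $3:3, $4:1}

$0=0 $1=11 $2=12 $3=3 $4=1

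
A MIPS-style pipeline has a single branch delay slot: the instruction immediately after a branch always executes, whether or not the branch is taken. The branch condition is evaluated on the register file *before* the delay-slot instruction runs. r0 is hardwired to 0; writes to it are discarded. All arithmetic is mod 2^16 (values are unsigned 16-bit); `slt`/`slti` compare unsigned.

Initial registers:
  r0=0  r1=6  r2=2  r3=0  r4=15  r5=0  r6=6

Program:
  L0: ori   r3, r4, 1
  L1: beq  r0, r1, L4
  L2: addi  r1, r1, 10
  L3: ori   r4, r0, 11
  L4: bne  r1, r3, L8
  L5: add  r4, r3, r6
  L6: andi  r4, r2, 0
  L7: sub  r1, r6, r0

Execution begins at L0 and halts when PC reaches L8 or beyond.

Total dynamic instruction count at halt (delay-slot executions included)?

PC=0  ori   r3, r4, 1        | r0=0 r1=6 r2=2 r3=15 r4=15 r5=0 r6=6
PC=1  beq  r0, r1, L4        | r0=0 r1=6 r2=2 r3=15 r4=15 r5=0 r6=6  [not taken]
PC=2  addi  r1, r1, 10       | r0=0 r1=16 r2=2 r3=15 r4=15 r5=0 r6=6
PC=3  ori   r4, r0, 11       | r0=0 r1=16 r2=2 r3=15 r4=11 r5=0 r6=6
PC=4  bne  r1, r3, L8        | r0=0 r1=16 r2=2 r3=15 r4=11 r5=0 r6=6  [TAKEN]
PC=5  add  r4, r3, r6        | r0=0 r1=16 r2=2 r3=15 r4=21 r5=0 r6=6

6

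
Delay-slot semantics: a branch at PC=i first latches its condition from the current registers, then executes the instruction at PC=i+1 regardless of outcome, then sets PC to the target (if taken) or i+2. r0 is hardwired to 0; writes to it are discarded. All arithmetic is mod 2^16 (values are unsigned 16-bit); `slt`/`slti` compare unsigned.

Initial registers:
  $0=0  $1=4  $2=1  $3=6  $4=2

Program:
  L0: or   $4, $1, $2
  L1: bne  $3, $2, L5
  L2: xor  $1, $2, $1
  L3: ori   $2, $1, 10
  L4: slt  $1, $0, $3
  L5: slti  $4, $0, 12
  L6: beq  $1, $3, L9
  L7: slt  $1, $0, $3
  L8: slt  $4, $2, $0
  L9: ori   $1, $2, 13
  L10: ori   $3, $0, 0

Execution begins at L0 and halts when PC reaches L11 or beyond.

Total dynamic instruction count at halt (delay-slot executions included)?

[0] or   $4, $1, $2  →  {$0:0, $1:4, $2:1, $3:6, $4:5}
[1] bne  $3, $2, L5  →  {$0:0, $1:4, $2:1, $3:6, $4:5}  ⟨branch taken⟩
[2] xor  $1, $2, $1  →  {$0:0, $1:5, $2:1, $3:6, $4:5}
[5] slti  $4, $0, 12  →  {$0:0, $1:5, $2:1, $3:6, $4:1}
[6] beq  $1, $3, L9  →  {$0:0, $1:5, $2:1, $3:6, $4:1}  ⟨branch fallthrough⟩
[7] slt  $1, $0, $3  →  {$0:0, $1:1, $2:1, $3:6, $4:1}
[8] slt  $4, $2, $0  →  {$0:0, $1:1, $2:1, $3:6, $4:0}
[9] ori   $1, $2, 13  →  {$0:0, $1:13, $2:1, $3:6, $4:0}
[10] ori   $3, $0, 0  →  {$0:0, $1:13, $2:1, $3:0, $4:0}

9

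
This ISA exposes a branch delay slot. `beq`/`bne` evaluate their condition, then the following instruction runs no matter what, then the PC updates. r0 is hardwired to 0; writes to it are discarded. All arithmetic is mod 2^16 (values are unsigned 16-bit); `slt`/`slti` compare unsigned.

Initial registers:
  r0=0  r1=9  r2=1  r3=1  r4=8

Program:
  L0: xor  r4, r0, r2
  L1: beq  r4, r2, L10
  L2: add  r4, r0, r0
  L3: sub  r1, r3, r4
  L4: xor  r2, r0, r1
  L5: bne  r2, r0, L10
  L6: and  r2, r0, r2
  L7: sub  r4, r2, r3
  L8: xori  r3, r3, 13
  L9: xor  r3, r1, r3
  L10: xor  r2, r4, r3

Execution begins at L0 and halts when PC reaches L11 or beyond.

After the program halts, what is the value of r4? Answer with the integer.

0

  step pc=0: xor  r4, r0, r2  regs=(0,9,1,1,1)
  step pc=1: beq  r4, r2, L10  cond=T  regs=(0,9,1,1,1)
  step pc=2: add  r4, r0, r0  regs=(0,9,1,1,0)
  step pc=10: xor  r2, r4, r3  regs=(0,9,1,1,0)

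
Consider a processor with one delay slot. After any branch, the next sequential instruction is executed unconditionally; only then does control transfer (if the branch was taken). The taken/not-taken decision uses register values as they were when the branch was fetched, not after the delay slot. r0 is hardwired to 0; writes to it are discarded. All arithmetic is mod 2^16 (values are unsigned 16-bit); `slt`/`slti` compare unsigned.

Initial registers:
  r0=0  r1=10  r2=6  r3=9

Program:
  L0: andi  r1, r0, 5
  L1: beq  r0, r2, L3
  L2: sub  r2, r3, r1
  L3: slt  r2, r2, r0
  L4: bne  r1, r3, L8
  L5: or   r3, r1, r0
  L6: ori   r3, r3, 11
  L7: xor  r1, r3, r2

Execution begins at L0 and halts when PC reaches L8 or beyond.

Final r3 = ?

0

  step pc=0: andi  r1, r0, 5  regs=(0,0,6,9)
  step pc=1: beq  r0, r2, L3  cond=F  regs=(0,0,6,9)
  step pc=2: sub  r2, r3, r1  regs=(0,0,9,9)
  step pc=3: slt  r2, r2, r0  regs=(0,0,0,9)
  step pc=4: bne  r1, r3, L8  cond=T  regs=(0,0,0,9)
  step pc=5: or   r3, r1, r0  regs=(0,0,0,0)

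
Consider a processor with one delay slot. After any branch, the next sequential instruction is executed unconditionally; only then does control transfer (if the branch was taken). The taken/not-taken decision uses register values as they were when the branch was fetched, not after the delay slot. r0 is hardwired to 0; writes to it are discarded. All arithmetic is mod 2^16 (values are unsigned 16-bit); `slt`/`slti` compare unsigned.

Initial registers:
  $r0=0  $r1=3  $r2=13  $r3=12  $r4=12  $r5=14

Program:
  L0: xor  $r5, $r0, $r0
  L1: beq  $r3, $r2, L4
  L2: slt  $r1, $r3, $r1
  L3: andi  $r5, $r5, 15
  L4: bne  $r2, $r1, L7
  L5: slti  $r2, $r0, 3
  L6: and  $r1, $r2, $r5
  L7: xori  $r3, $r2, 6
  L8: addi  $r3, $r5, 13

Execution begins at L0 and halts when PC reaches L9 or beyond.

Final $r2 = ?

#0 xor  $r5, $r0, $r0 ; 0/3/13/12/12/0
#1 beq  $r3, $r2, L4 ; 0/3/13/12/12/0 ; →fallthru
#2 slt  $r1, $r3, $r1 ; 0/0/13/12/12/0
#3 andi  $r5, $r5, 15 ; 0/0/13/12/12/0
#4 bne  $r2, $r1, L7 ; 0/0/13/12/12/0 ; →target
#5 slti  $r2, $r0, 3 ; 0/0/1/12/12/0
#7 xori  $r3, $r2, 6 ; 0/0/1/7/12/0
#8 addi  $r3, $r5, 13 ; 0/0/1/13/12/0

1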